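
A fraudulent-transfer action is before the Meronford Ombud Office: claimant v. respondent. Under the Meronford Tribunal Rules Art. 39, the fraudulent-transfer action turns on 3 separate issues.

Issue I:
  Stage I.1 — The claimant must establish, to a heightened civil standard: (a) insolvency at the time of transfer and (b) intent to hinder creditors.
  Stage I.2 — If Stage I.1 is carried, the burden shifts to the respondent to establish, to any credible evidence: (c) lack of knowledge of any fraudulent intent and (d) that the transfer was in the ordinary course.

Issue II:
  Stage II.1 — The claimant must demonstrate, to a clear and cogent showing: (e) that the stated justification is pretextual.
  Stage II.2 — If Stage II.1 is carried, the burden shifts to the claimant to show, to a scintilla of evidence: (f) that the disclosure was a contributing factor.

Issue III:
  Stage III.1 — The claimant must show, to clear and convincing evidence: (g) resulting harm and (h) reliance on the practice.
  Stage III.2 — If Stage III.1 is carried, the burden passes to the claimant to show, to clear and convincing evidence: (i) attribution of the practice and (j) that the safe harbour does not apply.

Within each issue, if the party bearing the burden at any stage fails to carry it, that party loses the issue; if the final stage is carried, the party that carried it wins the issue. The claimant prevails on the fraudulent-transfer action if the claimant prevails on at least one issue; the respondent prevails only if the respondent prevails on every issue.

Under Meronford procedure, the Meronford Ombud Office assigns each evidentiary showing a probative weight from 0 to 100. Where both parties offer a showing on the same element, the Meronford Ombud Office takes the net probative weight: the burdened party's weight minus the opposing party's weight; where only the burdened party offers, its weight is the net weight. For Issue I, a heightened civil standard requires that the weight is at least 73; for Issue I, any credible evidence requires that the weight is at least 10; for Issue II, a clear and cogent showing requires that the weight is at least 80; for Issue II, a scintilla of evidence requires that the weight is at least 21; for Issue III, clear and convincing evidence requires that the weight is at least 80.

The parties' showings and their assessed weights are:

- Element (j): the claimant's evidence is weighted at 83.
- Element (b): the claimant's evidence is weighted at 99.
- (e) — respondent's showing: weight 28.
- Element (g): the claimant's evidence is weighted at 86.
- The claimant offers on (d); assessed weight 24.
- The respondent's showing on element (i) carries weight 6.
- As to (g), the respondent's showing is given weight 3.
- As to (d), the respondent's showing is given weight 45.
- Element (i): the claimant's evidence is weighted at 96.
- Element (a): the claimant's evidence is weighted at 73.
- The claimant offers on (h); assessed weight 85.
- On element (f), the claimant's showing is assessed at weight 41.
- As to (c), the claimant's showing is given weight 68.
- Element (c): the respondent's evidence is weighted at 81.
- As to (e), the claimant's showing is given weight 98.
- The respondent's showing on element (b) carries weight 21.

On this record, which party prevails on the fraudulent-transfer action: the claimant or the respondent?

claimant

— Issue I —
Stage I.1 — burden on claimant; standard: a heightened civil standard (weight is at least 73).
    (a): 73 ≥ 73 [met]
    (b): 99 − 21 = 78 ≥ 73 [met]
  The claimant carries Stage I.1; the respondent now bears the burden.
Stage I.2 — burden on respondent; standard: any credible evidence (weight is at least 10).
    (c): 81 − 68 = 13 ≥ 10 [met]
    (d): 45 − 24 = 21 ≥ 10 [met]
  All elements met at the final stage.
All stages carried — the respondent prevails on this issue.
— Issue II —
At Stage II.1 the claimant must meet a clear and cogent showing (weight is at least 80): on (e) the weight is 98 less the opposing 28 gives net 70, < 80, so (e) does not meet the standard.
  Not every element is met, so the claimant fails to carry Stage II.1.
The analysis ends at Stage II.1; the respondent prevails on this issue.
— Issue III —
Stage III.1 — burden on claimant; standard: clear and convincing evidence (weight is at least 80).
    (g): 86 − 3 = 83 ≥ 80 [met]
    (h): 85 ≥ 80 [met]
  Stage III.1 carried; the burden remains with the claimant.
Stage III.2 — burden on claimant; standard: clear and convincing evidence (weight is at least 80).
    (i): 96 − 6 = 90 ≥ 80 [met]
    (j): 83 ≥ 80 [met]
  All elements met at the final stage.
With every stage satisfied, the claimant prevails on this issue.
Per-issue: Issue I → respondent; Issue II → respondent; Issue III → claimant. The claimant must prevail on at least one issue; overall, the claimant prevails.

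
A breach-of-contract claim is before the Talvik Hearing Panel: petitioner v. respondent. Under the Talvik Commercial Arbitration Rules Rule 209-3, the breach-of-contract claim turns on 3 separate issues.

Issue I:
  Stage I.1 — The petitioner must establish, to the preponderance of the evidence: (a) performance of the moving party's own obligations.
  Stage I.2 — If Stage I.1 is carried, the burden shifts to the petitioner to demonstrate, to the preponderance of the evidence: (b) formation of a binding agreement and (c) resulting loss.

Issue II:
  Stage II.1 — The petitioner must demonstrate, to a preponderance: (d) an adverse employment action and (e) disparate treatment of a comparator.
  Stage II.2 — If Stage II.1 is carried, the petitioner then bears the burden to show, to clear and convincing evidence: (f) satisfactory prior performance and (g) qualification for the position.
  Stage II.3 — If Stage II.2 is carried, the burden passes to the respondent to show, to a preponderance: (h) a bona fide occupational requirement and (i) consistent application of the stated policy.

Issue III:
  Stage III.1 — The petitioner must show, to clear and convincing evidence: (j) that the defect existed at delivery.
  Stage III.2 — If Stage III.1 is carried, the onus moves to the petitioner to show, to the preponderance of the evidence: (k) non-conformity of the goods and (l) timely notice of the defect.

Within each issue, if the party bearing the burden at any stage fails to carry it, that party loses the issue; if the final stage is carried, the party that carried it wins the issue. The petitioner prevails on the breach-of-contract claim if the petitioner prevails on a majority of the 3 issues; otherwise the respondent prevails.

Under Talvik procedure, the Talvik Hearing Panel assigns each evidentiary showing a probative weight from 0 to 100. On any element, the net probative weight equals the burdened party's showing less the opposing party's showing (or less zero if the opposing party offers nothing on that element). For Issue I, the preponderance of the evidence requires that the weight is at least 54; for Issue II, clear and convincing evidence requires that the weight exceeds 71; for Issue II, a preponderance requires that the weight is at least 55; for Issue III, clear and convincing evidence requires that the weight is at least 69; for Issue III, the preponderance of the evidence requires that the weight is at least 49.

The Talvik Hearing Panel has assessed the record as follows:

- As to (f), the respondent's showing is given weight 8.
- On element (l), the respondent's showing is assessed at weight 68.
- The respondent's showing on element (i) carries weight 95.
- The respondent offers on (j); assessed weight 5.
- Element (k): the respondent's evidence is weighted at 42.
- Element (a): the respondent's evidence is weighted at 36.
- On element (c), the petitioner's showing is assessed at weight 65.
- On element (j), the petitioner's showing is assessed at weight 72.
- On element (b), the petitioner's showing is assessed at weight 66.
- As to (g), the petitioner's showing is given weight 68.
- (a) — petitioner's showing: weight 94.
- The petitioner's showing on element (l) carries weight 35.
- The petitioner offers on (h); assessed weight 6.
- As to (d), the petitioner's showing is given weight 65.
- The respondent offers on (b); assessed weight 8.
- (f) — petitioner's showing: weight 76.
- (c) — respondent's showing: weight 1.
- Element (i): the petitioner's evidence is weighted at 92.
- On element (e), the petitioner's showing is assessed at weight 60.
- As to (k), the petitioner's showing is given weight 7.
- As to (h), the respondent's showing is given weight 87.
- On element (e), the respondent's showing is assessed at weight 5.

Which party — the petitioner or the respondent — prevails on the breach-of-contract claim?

respondent

— Issue I —
Stage I.1 — burden on petitioner; standard: the preponderance of the evidence (weight is at least 54).
    (a): 94 − 36 = 58 ≥ 54 [met]
  Stage I.1 is satisfied; the petitioner continues to bear the burden.
Stage I.2 — burden on petitioner; standard: the preponderance of the evidence (weight is at least 54).
    (b): 66 − 8 = 58 ≥ 54 [met]
    (c): 65 − 1 = 64 ≥ 54 [met]
  Stage I.2 carried; the final stage is satisfied.
Every stage carried; the petitioner prevails on this issue.
— Issue II —
Stage II.1 (petitioner, a preponderance, weight is at least 55): (d) 65 ≥ 55 — meets; (e) net 60−5=55 ≥ 55 — meets.
  Stage II.1 carried; the burden remains with the petitioner.
Stage II.2 (petitioner, clear and convincing evidence, weight exceeds 71): (f) net 76−8=68 ≤ 71 — fails; (g) 68 ≤ 71 — fails.
  Not every element is met, so the petitioner fails to carry Stage II.2.
The respondent prevails on this issue.
— Issue III —
Stage III.1 (petitioner, clear and convincing evidence, weight is at least 69): (j) net 72−5=67 < 69 — fails.
  The petitioner does not carry Stage III.1.
So the respondent prevails on this issue.
Per-issue: Issue I → petitioner; Issue II → respondent; Issue III → respondent. The petitioner must prevail on a majority of issues; overall, the respondent prevails.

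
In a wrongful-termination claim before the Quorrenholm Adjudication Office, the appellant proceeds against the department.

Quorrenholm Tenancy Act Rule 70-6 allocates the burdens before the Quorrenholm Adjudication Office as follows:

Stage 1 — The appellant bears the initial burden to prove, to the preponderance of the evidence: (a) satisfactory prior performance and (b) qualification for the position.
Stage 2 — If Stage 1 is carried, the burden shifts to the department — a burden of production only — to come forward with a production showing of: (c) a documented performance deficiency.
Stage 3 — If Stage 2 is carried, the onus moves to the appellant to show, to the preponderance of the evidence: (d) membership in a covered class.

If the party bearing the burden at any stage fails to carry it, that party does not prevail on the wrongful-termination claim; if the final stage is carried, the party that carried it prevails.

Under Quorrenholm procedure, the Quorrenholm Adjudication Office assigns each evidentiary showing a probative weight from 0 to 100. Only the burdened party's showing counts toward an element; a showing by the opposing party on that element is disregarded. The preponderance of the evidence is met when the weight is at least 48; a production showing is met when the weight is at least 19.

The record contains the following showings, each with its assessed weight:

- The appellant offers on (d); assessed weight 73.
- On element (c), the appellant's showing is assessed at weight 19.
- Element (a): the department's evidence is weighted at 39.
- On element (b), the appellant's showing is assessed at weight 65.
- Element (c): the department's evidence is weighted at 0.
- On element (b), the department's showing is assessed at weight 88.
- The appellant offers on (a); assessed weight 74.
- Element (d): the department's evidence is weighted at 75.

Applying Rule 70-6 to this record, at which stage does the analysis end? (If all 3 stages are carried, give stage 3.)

Stage 1 (appellant, the preponderance of the evidence, weight is at least 48): (a) 74 (department's 39 disregarded) ≥ 48 — meets; (b) 65 (department's 88 disregarded) ≥ 48 — meets.
  Stage 1 is satisfied; the onus moves to the department.
Stage 2 (department, a production showing, weight is at least 19): (c) 0 (appellant's 19 disregarded) < 19 — fails.
  Not every element is met, so the department fails to carry Stage 2.
The analysis ends at Stage 2; the appellant prevails.

stage 2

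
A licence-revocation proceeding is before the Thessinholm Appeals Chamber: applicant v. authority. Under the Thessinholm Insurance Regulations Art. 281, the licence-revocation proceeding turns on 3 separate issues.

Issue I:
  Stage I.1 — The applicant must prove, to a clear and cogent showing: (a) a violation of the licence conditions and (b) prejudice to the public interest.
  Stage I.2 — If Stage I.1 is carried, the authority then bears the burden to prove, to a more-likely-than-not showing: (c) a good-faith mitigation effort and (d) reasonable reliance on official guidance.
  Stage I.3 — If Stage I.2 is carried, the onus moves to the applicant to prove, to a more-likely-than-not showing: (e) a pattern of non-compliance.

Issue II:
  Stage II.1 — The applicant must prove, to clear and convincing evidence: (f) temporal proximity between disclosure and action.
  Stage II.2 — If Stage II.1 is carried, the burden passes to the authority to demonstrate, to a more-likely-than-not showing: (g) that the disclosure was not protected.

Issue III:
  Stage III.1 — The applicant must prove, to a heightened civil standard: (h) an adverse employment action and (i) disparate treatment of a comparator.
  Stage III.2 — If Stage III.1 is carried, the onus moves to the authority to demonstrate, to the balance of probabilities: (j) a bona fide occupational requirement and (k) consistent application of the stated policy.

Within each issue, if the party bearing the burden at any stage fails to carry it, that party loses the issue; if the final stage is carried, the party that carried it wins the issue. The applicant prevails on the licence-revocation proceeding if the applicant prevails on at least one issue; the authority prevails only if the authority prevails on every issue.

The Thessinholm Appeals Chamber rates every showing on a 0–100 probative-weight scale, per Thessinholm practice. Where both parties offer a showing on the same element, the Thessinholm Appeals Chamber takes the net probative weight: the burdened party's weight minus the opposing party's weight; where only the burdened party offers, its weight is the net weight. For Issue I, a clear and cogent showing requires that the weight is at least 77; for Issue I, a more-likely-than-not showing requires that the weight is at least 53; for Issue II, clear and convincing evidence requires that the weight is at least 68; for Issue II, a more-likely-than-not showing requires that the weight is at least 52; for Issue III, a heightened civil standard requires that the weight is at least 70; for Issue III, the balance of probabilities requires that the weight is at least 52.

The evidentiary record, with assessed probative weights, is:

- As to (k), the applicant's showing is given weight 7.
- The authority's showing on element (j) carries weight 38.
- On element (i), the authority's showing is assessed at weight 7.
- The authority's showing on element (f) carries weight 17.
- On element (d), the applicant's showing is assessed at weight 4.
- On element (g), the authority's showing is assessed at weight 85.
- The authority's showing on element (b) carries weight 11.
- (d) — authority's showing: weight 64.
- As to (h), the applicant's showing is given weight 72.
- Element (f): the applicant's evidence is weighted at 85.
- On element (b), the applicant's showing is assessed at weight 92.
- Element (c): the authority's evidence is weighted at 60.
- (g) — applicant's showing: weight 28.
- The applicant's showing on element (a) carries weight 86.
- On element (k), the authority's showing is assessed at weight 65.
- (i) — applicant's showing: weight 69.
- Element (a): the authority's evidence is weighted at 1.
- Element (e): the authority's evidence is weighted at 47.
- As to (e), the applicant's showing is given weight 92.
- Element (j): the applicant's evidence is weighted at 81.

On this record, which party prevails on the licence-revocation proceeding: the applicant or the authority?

authority

— Issue I —
Stage I.1 (applicant, a clear and cogent showing, weight is at least 77): (a) net 86−1=85 ≥ 77 — meets; (b) net 92−11=81 ≥ 77 — meets.
  The applicant carries Stage I.1; the authority now bears the burden.
Stage I.2 (authority, a more-likely-than-not showing, weight is at least 53): (c) 60 ≥ 53 — meets; (d) net 64−4=60 ≥ 53 — meets.
  All elements met. The burden passes to the applicant.
Stage I.3 (applicant, a more-likely-than-not showing, weight is at least 53): (e) net 92−47=45 < 53 — fails.
  Not every element is met, so the applicant fails to carry Stage I.3.
The analysis ends at Stage I.3; the authority prevails on this issue.
— Issue II —
Stage II.1 (applicant, clear and convincing evidence, weight is at least 68): (f) net 85−17=68 ≥ 68 — meets.
  The applicant carries Stage II.1; the authority now bears the burden.
Stage II.2 (authority, a more-likely-than-not showing, weight is at least 52): (g) net 85−28=57 ≥ 52 — meets.
  The authority carries the last stage.
Every stage carried; the authority prevails on this issue.
— Issue III —
At Stage III.1 the applicant must meet a heightened civil standard (weight is at least 70): on (h) the weight is 72, which does reach 70, so (h) meets the standard; on (i) the weight is 69 less the opposing 7 gives net 62, < 70, so (i) does not meet the standard.
  Stage III.1 not carried; the applicant fails its burden.
The analysis ends at Stage III.1; the authority prevails on this issue.
Per-issue: Issue I → authority; Issue II → authority; Issue III → authority. The applicant must prevail on at least one issue; overall, the authority prevails.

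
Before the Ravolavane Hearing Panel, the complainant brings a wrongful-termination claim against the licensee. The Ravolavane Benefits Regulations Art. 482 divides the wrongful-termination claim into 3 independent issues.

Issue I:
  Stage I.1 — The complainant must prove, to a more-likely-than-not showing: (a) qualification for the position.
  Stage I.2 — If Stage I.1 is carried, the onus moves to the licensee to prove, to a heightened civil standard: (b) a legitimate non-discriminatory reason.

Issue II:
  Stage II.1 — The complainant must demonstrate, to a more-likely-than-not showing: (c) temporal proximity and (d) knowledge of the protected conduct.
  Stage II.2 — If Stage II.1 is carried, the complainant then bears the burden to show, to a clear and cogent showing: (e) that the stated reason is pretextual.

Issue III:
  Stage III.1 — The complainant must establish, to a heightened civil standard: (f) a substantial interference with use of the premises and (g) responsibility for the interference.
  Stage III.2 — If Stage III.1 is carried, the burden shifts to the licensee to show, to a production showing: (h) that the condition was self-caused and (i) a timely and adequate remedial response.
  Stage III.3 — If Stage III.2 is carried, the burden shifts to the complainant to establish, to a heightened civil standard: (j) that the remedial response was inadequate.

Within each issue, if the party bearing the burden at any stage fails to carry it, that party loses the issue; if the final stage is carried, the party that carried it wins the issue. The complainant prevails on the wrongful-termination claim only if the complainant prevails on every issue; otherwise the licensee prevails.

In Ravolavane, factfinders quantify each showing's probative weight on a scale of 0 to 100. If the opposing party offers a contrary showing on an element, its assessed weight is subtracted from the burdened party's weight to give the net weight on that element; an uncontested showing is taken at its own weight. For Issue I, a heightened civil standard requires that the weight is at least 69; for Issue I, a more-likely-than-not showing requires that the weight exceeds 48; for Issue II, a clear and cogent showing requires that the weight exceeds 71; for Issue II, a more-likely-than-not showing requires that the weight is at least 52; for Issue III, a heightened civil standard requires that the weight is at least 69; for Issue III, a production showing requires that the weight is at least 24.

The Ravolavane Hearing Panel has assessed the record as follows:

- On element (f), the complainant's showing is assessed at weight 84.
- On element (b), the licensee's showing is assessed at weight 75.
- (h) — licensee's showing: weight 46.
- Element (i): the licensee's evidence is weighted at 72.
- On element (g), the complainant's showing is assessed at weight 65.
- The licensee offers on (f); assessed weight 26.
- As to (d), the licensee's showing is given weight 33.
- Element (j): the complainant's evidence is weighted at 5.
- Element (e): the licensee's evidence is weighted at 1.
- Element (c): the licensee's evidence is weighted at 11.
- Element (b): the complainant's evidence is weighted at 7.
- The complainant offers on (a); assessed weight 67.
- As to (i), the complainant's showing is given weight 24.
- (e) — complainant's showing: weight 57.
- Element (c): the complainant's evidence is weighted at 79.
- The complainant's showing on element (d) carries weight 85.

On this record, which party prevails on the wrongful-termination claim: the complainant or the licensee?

— Issue I —
At Stage I.1 the complainant must meet a more-likely-than-not showing (weight exceeds 48): on (a) the weight is 67, > 48, so (a) meets the standard.
  Stage I.1 carried; the burden shifts to the licensee.
At Stage I.2 the licensee must meet a heightened civil standard (weight is at least 69): on (b) the weight is 75 less the opposing 7 gives net 68, < 69, so (b) does not meet the standard.
  Stage I.2 not carried; the licensee fails its burden.
The complainant prevails on this issue.
— Issue II —
At Stage II.1 the complainant must meet a more-likely-than-not showing (weight is at least 52): on (c) the weight is 79 less the opposing 11 gives net 68, which does reach 52, so (c) meets the standard; on (d) the weight is 85 less the opposing 33 gives net 52, ≥ 52, so (d) meets the standard.
  All elements met. The complainant retains the burden for Stage II.2.
At Stage II.2 the complainant must meet a clear and cogent showing (weight exceeds 71): on (e) the weight is 57 less the opposing 1 gives net 56, which does not exceed 71, so (e) does not meet the standard.
  Not every element is met, so the complainant fails to carry Stage II.2.
So the licensee prevails on this issue.
— Issue III —
At Stage III.1 the complainant must meet a heightened civil standard (weight is at least 69): on (f) the weight is 84 less the opposing 26 gives net 58, which does not reach 69, so (f) does not meet the standard; on (g) the weight is 65, < 69, so (g) does not meet the standard.
  Not every element is met, so the complainant fails to carry Stage III.1.
The licensee prevails on this issue.
Per-issue: Issue I → complainant; Issue II → licensee; Issue III → licensee. The complainant must prevail on every issue; overall, the licensee prevails.

licensee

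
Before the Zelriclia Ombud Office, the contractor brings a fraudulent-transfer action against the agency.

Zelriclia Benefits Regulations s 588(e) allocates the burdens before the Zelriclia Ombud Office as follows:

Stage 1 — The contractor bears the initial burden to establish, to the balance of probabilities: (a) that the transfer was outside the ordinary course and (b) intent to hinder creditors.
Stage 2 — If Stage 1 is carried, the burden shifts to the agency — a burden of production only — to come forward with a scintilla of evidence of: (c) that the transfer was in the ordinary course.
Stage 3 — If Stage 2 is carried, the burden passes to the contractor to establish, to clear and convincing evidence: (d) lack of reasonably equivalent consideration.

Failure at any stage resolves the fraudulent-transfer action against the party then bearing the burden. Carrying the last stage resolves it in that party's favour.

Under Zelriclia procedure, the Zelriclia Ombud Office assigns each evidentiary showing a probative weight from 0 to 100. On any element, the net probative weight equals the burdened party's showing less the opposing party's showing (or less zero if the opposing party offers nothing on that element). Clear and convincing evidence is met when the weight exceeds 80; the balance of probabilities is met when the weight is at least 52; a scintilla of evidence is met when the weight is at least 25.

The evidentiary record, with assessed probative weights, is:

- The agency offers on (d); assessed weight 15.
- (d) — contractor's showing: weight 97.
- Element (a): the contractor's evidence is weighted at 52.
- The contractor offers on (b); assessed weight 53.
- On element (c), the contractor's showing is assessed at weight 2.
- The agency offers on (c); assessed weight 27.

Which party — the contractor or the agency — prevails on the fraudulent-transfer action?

Stage 1 (contractor, the balance of probabilities, weight is at least 52): (a) 52 ≥ 52 — meets; (b) 53 ≥ 52 — meets.
  Stage 1 carried; the burden shifts to the agency.
Stage 2 (agency, a scintilla of evidence, weight is at least 25): (c) net 27−2=25 ≥ 25 — meets.
  Stage 2 carried; the burden shifts to the contractor.
Stage 3 (contractor, clear and convincing evidence, weight exceeds 80): (d) net 97−15=82 > 80 — meets.
  The contractor carries the last stage.
Every stage carried; the contractor prevails.

contractor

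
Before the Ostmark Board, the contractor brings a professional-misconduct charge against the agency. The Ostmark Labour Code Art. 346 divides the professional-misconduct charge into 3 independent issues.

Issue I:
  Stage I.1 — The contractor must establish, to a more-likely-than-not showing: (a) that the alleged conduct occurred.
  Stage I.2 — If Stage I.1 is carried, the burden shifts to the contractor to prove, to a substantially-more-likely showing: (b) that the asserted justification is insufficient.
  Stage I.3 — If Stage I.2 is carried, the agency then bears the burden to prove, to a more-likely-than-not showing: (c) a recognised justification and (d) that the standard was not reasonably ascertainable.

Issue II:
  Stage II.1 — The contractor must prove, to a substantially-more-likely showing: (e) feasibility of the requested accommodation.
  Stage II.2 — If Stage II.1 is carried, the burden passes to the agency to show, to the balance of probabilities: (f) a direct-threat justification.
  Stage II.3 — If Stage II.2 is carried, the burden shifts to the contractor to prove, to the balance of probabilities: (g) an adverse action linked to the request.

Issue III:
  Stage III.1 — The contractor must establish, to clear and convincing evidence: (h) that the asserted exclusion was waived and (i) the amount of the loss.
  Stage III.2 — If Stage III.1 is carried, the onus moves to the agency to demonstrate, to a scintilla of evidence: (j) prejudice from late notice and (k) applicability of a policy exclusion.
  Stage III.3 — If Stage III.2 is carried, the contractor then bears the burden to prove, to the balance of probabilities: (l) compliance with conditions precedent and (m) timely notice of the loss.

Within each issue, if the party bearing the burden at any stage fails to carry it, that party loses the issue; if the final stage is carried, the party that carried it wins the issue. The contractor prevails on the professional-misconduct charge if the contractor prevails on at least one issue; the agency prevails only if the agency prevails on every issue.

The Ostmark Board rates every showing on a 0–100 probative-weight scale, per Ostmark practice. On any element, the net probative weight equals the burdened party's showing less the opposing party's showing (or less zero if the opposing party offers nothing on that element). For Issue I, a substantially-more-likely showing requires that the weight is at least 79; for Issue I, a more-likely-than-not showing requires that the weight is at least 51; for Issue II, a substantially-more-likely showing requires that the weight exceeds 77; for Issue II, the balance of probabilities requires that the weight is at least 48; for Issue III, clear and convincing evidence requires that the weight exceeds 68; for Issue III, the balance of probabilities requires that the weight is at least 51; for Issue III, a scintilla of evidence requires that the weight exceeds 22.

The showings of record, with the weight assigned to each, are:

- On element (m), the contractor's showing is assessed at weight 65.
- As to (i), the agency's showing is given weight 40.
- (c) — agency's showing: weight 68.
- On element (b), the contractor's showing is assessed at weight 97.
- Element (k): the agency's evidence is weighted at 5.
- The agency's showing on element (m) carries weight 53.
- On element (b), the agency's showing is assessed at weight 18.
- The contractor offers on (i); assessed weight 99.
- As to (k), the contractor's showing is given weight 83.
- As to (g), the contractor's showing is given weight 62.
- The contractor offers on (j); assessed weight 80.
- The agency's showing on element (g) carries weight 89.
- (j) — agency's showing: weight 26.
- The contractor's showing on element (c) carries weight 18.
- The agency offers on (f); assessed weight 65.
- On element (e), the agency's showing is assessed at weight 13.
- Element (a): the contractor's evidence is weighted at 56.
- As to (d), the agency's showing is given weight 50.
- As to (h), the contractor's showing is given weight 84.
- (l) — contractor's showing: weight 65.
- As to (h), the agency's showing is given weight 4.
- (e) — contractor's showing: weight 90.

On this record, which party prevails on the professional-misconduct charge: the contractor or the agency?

— Issue I —
Stage I.1 — burden on contractor; standard: a more-likely-than-not showing (weight is at least 51).
    (a): 56 ≥ 51 [met]
  Stage I.1 is satisfied; the contractor continues to bear the burden.
Stage I.2 — burden on contractor; standard: a substantially-more-likely showing (weight is at least 79).
    (b): 97 − 18 = 79 ≥ 79 [met]
  Stage I.2 carried; the burden shifts to the agency.
Stage I.3 — burden on agency; standard: a more-likely-than-not showing (weight is at least 51).
    (c): 68 − 18 = 50 < 51 [not met]
    (d): 50 < 51 [not met]
  Stage I.3 not carried; the agency fails its burden.
The contractor prevails on this issue.
— Issue II —
At Stage II.1 the contractor must meet a substantially-more-likely showing (weight exceeds 77): on (e) the weight is 90 less the opposing 13 gives net 77, ≤ 77, so (e) does not meet the standard.
  Not every element is met, so the contractor fails to carry Stage II.1.
The analysis ends at Stage II.1; the agency prevails on this issue.
— Issue III —
Stage III.1 (contractor, clear and convincing evidence, weight exceeds 68): (h) net 84−4=80 > 68 — meets; (i) net 99−40=59 ≤ 68 — fails.
  Stage III.1 not carried; the contractor fails its burden.
So the agency prevails on this issue.
Per-issue: Issue I → contractor; Issue II → agency; Issue III → agency. The contractor must prevail on at least one issue; overall, the contractor prevails.

contractor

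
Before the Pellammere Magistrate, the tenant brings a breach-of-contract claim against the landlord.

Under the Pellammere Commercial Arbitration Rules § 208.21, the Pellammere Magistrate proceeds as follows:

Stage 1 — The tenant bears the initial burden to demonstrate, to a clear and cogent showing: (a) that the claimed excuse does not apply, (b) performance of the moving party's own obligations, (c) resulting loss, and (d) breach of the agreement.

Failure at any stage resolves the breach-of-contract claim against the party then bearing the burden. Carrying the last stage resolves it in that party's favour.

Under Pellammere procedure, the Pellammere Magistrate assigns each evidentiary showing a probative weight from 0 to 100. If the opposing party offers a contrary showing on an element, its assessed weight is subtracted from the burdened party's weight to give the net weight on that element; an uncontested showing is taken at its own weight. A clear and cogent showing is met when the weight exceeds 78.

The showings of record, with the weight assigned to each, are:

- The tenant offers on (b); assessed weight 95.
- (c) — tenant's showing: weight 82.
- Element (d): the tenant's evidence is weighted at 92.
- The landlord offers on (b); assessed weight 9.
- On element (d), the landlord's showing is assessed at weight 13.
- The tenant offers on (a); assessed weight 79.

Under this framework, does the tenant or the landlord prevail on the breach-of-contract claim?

tenant

At Stage 1 the tenant must meet a clear and cogent showing (weight exceeds 78): on (a) the weight is 79, > 78, so (a) meets the standard; on (b) the weight is 95 less the opposing 9 gives net 86, which does exceed 78, so (b) meets the standard; on (c) the weight is 82, which does exceed 78, so (c) meets the standard; on (d) the weight is 92 less the opposing 13 gives net 79, > 78, so (d) meets the standard.
  Stage 1 carried; the final stage is satisfied.
Every stage carried; the tenant prevails.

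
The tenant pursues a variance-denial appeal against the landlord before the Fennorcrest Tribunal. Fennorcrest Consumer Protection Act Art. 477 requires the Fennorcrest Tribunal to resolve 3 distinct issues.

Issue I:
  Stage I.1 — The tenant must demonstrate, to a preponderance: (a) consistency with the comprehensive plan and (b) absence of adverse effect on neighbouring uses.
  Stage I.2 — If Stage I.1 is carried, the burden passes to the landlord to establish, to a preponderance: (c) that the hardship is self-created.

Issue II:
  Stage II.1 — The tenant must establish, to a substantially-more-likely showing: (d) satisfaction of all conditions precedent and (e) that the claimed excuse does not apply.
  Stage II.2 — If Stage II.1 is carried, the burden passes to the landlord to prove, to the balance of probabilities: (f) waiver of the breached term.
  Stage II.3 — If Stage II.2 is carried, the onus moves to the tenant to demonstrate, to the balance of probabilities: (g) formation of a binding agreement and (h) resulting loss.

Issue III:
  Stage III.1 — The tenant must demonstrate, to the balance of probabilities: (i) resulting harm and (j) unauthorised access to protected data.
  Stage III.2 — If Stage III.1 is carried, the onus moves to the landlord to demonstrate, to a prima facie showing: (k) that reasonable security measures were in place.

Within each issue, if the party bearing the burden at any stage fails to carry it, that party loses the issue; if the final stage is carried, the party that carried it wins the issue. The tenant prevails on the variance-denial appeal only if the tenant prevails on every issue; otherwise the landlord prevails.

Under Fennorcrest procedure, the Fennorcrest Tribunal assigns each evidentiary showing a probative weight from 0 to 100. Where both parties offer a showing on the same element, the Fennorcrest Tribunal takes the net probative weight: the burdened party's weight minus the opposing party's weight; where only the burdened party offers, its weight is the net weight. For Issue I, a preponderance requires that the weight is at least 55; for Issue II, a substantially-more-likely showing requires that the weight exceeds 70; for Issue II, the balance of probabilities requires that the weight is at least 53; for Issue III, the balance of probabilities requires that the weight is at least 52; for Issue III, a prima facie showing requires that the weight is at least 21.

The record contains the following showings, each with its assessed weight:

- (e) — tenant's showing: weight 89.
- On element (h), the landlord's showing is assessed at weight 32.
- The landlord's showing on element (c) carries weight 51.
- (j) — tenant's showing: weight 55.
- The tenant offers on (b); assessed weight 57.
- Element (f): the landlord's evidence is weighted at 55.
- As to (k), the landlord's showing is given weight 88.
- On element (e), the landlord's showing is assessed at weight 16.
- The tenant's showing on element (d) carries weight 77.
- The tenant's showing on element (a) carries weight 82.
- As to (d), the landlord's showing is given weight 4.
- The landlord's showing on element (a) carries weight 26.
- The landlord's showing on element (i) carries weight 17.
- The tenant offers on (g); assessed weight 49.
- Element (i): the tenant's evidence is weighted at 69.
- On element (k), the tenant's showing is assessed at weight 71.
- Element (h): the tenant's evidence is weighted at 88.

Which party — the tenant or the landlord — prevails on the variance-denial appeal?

— Issue I —
At Stage I.1 the tenant must meet a preponderance (weight is at least 55): on (a) the weight is 82 less the opposing 26 gives net 56, which does reach 55, so (a) meets the standard; on (b) the weight is 57, which does reach 55, so (b) meets the standard.
  Stage I.1 carried; the burden shifts to the landlord.
At Stage I.2 the landlord must meet a preponderance (weight is at least 55): on (c) the weight is 51, < 55, so (c) does not meet the standard.
  The landlord does not carry Stage I.2.
The tenant prevails on this issue.
— Issue II —
Stage II.1 — burden on tenant; standard: a substantially-more-likely showing (weight exceeds 70).
    (d): 77 − 4 = 73 > 70 [met]
    (e): 89 − 16 = 73 > 70 [met]
  Stage II.1 is satisfied; the onus moves to the landlord.
Stage II.2 — burden on landlord; standard: the balance of probabilities (weight is at least 53).
    (f): 55 ≥ 53 [met]
  The landlord carries Stage II.2; the tenant now bears the burden.
Stage II.3 — burden on tenant; standard: the balance of probabilities (weight is at least 53).
    (g): 49 < 53 [not met]
    (h): 88 − 32 = 56 ≥ 53 [met]
  Not every element is met, so the tenant fails to carry Stage II.3.
The analysis ends at Stage II.3; the landlord prevails on this issue.
— Issue III —
Stage III.1 (tenant, the balance of probabilities, weight is at least 52): (i) net 69−17=52 ≥ 52 — meets; (j) 55 ≥ 52 — meets.
  Stage III.1 carried; the burden shifts to the landlord.
Stage III.2 (landlord, a prima facie showing, weight is at least 21): (k) net 88−71=17 < 21 — fails.
  The landlord does not carry Stage III.2.
So the tenant prevails on this issue.
Per-issue: Issue I → tenant; Issue II → landlord; Issue III → tenant. The tenant must prevail on every issue; overall, the landlord prevails.

landlord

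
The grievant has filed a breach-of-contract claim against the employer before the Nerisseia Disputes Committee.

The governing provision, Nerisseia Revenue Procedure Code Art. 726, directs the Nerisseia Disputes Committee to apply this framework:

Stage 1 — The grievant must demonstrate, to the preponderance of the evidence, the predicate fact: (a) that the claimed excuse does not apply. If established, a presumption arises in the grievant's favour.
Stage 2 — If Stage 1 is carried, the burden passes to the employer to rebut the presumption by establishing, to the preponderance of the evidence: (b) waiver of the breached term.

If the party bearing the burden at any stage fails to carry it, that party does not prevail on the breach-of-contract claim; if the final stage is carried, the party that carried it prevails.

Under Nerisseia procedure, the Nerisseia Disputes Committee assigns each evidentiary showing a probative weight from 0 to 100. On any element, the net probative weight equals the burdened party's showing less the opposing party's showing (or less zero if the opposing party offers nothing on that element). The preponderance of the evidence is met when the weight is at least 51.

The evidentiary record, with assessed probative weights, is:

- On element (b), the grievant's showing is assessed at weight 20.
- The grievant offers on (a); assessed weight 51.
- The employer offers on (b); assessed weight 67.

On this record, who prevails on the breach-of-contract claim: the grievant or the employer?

grievant

At Stage 1 the grievant must meet the preponderance of the evidence (weight is at least 51): on (a) the weight is 51, which does reach 51, so (a) meets the standard.
  Stage 1 carried; the burden shifts to the employer.
At Stage 2 the employer must meet the preponderance of the evidence (weight is at least 51): on (b) the weight is 67 less the opposing 20 gives net 47, < 51, so (b) does not meet the standard.
  Stage 2 not carried; the employer fails its burden.
The grievant prevails.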